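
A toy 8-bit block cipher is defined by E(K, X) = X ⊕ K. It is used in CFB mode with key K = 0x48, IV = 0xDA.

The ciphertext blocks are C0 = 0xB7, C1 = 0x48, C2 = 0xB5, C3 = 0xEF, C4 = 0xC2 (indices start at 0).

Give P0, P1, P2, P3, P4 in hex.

CFB decryption: P_i = C_i ⊕ E(K, C_{i−1}), with C_{−1} = IV.
P0: E(K, 0xDA) = 0x92; 0xB7 ⊕ 0x92 = 0x25.
P1: E(K, 0xB7) = 0xFF; 0x48 ⊕ 0xFF = 0xB7.
P2: E(K, 0x48) = 0x00; 0xB5 ⊕ 0x00 = 0xB5.
P3: E(K, 0xB5) = 0xFD; 0xEF ⊕ 0xFD = 0x12.
P4: E(K, 0xEF) = 0xA7; 0xC2 ⊕ 0xA7 = 0x65.

P0 = 0x25, P1 = 0xB7, P2 = 0xB5, P3 = 0x12, P4 = 0x65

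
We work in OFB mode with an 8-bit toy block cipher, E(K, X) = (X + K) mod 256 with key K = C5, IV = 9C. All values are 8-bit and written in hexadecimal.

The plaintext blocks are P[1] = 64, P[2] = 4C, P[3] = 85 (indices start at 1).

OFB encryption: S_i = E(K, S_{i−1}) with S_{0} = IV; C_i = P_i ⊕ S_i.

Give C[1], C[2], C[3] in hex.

C[1]: S = E(K, 9C) = 61; 64 ⊕ 61 = 05.
C[2]: S = E(K, 61) = 26; 4C ⊕ 26 = 6A.
C[3]: S = E(K, 26) = EB; 85 ⊕ EB = 6E.

C[1] = 05, C[2] = 6A, C[3] = 6E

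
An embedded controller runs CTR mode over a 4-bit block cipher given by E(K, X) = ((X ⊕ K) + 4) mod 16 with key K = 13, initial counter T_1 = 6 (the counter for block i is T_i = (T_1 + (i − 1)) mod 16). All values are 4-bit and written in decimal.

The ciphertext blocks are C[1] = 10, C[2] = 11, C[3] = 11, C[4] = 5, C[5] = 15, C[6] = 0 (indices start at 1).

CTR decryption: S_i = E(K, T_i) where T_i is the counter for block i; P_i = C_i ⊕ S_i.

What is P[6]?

P[6]: T = 11, S = E(K, T) = 10; 0 ⊕ 10 = 10.

P[6] = 10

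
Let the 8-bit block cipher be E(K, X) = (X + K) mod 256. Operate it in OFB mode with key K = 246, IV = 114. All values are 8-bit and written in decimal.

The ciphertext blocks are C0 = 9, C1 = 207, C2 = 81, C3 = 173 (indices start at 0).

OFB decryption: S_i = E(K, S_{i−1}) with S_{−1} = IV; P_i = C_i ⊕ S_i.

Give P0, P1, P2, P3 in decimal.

P0 = 97, P1 = 145, P2 = 5, P3 = 231

P0: S = E(K, 114) = 104; 9 ⊕ 104 = 97.
P1: S = E(K, 104) = 94; 207 ⊕ 94 = 145.
P2: S = E(K, 94) = 84; 81 ⊕ 84 = 5.
P3: S = E(K, 84) = 74; 173 ⊕ 74 = 231.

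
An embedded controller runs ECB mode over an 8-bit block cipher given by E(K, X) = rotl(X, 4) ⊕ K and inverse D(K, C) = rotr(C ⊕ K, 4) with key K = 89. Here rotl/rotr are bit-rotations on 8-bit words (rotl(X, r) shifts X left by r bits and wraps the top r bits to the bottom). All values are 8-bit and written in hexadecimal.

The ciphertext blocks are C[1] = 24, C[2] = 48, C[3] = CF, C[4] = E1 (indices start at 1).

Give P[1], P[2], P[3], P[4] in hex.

P[1] = DA, P[2] = 1C, P[3] = 64, P[4] = 86

ECB decryption: P_i = D(K, C_i).
P[1]: D(K, 24) = DA.
P[2]: D(K, 48) = 1C.
P[3]: D(K, CF) = 64.
P[4]: D(K, E1) = 86.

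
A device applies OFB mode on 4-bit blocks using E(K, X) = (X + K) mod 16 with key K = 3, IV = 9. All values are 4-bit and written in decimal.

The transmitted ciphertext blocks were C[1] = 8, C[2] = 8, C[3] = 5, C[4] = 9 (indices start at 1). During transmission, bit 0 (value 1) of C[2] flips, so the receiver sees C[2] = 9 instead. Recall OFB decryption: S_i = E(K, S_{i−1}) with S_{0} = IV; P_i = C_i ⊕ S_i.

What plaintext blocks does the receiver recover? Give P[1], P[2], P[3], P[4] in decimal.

Only C[2] changed, to 9. In OFB, a change in C_i flips the same bit in P_i only; the keystream is unaffected. Decrypting the received ciphertext:
P[1]: S = E(K, 9) = 12; 8 ⊕ 12 = 4.
P[2]: S = E(K, 12) = 15; 9 ⊕ 15 = 6.
P[3]: S = E(K, 15) = 2; 5 ⊕ 2 = 7.
P[4]: S = E(K, 2) = 5; 9 ⊕ 5 = 12.
Blocks that differ from the original plaintext: P[2].

P[1] = 4, P[2] = 6, P[3] = 7, P[4] = 12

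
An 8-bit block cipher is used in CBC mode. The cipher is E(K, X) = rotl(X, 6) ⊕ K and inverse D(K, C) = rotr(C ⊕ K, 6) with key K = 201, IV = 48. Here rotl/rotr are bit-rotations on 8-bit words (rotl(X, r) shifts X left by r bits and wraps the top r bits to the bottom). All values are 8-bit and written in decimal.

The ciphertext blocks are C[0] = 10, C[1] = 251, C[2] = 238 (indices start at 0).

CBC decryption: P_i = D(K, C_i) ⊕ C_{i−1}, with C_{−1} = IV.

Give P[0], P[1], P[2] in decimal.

P[0]: D(K, 10) = 15; 15 ⊕ 48 = 63.
P[1]: D(K, 251) = 200; 200 ⊕ 10 = 194.
P[2]: D(K, 238) = 156; 156 ⊕ 251 = 103.

P[0] = 63, P[1] = 194, P[2] = 103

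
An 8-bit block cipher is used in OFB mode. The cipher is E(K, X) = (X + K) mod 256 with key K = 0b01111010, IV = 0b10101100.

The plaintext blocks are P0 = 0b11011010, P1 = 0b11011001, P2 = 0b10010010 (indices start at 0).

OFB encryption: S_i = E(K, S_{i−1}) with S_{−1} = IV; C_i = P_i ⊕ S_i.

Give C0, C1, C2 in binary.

C0 = 0b11111100, C1 = 0b01111001, C2 = 0b10001000

C0: S = E(K, 0b10101100) = 0b00100110; 0b11011010 ⊕ 0b00100110 = 0b11111100.
C1: S = E(K, 0b00100110) = 0b10100000; 0b11011001 ⊕ 0b10100000 = 0b01111001.
C2: S = E(K, 0b10100000) = 0b00011010; 0b10010010 ⊕ 0b00011010 = 0b10001000.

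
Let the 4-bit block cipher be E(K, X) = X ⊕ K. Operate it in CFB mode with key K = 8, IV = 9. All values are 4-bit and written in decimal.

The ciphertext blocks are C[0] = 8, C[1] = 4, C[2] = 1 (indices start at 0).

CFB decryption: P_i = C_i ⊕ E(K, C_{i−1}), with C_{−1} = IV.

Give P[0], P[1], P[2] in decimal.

P[0] = 9, P[1] = 4, P[2] = 13

P[0]: E(K, 9) = 1; 8 ⊕ 1 = 9.
P[1]: E(K, 8) = 0; 4 ⊕ 0 = 4.
P[2]: E(K, 4) = 12; 1 ⊕ 12 = 13.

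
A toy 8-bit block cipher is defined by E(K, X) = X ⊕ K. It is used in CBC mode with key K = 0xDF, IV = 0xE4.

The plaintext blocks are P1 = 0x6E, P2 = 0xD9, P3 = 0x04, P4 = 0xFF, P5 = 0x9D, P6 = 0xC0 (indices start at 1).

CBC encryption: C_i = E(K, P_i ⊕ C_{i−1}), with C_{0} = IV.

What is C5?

C5 = 0xEA

C1: P1 ⊕ 0xE4 = 0x8A; E(K, 0x8A) = 0x55.
C2: P2 ⊕ 0x55 = 0x8C; E(K, 0x8C) = 0x53.
C3: P3 ⊕ 0x53 = 0x57; E(K, 0x57) = 0x88.
C4: P4 ⊕ 0x88 = 0x77; E(K, 0x77) = 0xA8.
C5: P5 ⊕ 0xA8 = 0x35; E(K, 0x35) = 0xEA.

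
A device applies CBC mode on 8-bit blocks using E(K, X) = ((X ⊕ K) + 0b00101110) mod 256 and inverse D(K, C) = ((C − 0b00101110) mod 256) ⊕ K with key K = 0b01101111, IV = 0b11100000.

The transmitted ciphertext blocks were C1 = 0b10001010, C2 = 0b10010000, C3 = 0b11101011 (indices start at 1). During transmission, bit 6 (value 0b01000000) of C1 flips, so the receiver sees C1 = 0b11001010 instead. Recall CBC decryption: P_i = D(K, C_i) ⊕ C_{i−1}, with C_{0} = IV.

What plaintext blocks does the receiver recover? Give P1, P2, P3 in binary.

P1 = 0b00010011, P2 = 0b11000111, P3 = 0b01000010

Only C1 changed, to 0b11001010. In CBC, a change in C_i garbles P_i and flips the same bit in P_{i+1}. Decrypting the received ciphertext:
P1: D(K, 0b11001010) = 0b11110011; 0b11110011 ⊕ 0b11100000 = 0b00010011.
P2: D(K, 0b10010000) = 0b00001101; 0b00001101 ⊕ 0b11001010 = 0b11000111.
P3: D(K, 0b11101011) = 0b11010010; 0b11010010 ⊕ 0b10010000 = 0b01000010.
Blocks that differ from the original plaintext: P1, P2.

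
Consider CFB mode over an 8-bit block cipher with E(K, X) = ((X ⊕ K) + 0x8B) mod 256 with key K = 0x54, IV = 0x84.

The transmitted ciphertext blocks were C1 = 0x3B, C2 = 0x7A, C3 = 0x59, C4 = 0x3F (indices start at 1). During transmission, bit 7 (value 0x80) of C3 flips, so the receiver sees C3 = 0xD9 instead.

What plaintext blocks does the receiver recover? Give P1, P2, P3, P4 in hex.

P1 = 0x60, P2 = 0x80, P3 = 0x60, P4 = 0x27

CFB decryption: P_i = C_i ⊕ E(K, C_{i−1}), with C_{0} = IV.
Only C3 changed, to 0xD9. In CFB, a change in C_i flips the same bit in P_i and garbles P_{i+1}. Decrypting the received ciphertext:
P1: E(K, 0x84) = 0x5B; 0x3B ⊕ 0x5B = 0x60.
P2: E(K, 0x3B) = 0xFA; 0x7A ⊕ 0xFA = 0x80.
P3: E(K, 0x7A) = 0xB9; 0xD9 ⊕ 0xB9 = 0x60.
P4: E(K, 0xD9) = 0x18; 0x3F ⊕ 0x18 = 0x27.
Blocks that differ from the original plaintext: P3, P4.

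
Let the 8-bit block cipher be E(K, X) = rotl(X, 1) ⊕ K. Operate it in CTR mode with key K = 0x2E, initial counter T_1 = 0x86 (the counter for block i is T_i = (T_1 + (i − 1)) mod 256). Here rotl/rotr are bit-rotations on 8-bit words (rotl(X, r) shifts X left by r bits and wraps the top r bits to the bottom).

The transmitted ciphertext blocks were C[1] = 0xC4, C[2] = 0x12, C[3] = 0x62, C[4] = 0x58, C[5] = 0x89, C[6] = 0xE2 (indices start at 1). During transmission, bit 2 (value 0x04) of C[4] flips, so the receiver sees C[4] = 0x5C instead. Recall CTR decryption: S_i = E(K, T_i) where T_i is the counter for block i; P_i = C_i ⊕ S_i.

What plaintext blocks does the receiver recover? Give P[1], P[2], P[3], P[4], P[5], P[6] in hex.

Only C[4] changed, to 0x5C. In CTR, a change in C_i flips the same bit in P_i only; the keystream is unaffected. Decrypting the received ciphertext:
P[1]: T = 0x86, S = E(K, T) = 0x23; 0xC4 ⊕ 0x23 = 0xE7.
P[2]: T = 0x87, S = E(K, T) = 0x21; 0x12 ⊕ 0x21 = 0x33.
P[3]: T = 0x88, S = E(K, T) = 0x3F; 0x62 ⊕ 0x3F = 0x5D.
P[4]: T = 0x89, S = E(K, T) = 0x3D; 0x5C ⊕ 0x3D = 0x61.
P[5]: T = 0x8A, S = E(K, T) = 0x3B; 0x89 ⊕ 0x3B = 0xB2.
P[6]: T = 0x8B, S = E(K, T) = 0x39; 0xE2 ⊕ 0x39 = 0xDB.
Blocks that differ from the original plaintext: P[4].

P[1] = 0xE7, P[2] = 0x33, P[3] = 0x5D, P[4] = 0x61, P[5] = 0xB2, P[6] = 0xDB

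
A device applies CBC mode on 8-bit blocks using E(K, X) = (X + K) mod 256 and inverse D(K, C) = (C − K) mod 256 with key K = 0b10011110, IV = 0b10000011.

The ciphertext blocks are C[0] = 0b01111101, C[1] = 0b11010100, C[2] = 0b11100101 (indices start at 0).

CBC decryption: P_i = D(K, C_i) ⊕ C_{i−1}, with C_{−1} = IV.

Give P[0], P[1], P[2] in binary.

P[0]: D(K, 0b01111101) = 0b11011111; 0b11011111 ⊕ 0b10000011 = 0b01011100.
P[1]: D(K, 0b11010100) = 0b00110110; 0b00110110 ⊕ 0b01111101 = 0b01001011.
P[2]: D(K, 0b11100101) = 0b01000111; 0b01000111 ⊕ 0b11010100 = 0b10010011.

P[0] = 0b01011100, P[1] = 0b01001011, P[2] = 0b10010011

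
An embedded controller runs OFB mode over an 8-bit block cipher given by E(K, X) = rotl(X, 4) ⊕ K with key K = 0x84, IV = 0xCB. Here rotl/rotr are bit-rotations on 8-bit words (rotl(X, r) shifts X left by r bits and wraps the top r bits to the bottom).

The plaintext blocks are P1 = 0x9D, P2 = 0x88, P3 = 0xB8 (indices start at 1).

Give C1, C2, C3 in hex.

OFB encryption: S_i = E(K, S_{i−1}) with S_{0} = IV; C_i = P_i ⊕ S_i.
C1: S = E(K, 0xCB) = 0x38; 0x9D ⊕ 0x38 = 0xA5.
C2: S = E(K, 0x38) = 0x07; 0x88 ⊕ 0x07 = 0x8F.
C3: S = E(K, 0x07) = 0xF4; 0xB8 ⊕ 0xF4 = 0x4C.

C1 = 0xA5, C2 = 0x8F, C3 = 0x4C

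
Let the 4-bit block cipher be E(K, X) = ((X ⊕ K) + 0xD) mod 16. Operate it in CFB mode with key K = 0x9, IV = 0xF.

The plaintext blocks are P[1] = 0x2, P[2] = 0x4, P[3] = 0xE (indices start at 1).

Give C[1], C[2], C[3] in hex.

C[1] = 0x1, C[2] = 0x1, C[3] = 0xB

CFB encryption: C_i = P_i ⊕ E(K, C_{i−1}), with C_{0} = IV.
C[1]: E(K, 0xF) = 0x3; 0x2 ⊕ 0x3 = 0x1.
C[2]: E(K, 0x1) = 0x5; 0x4 ⊕ 0x5 = 0x1.
C[3]: E(K, 0x1) = 0x5; 0xE ⊕ 0x5 = 0xB.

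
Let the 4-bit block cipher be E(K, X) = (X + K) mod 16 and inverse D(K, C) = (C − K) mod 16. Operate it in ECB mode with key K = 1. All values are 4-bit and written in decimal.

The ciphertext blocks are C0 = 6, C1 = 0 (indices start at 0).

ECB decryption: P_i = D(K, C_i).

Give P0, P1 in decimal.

P0: D(K, 6) = 5.
P1: D(K, 0) = 15.

P0 = 5, P1 = 15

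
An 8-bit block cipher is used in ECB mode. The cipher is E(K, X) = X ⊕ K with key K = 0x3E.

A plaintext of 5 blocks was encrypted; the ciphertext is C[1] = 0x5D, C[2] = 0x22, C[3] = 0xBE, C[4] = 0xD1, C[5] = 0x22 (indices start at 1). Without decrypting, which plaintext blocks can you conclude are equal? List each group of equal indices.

P[2] = P[5]

ECB encrypts each block independently with the same key, so equal ciphertext blocks imply equal plaintext blocks.
C[2] = C[5] = 0x22, so P[2] = P[5].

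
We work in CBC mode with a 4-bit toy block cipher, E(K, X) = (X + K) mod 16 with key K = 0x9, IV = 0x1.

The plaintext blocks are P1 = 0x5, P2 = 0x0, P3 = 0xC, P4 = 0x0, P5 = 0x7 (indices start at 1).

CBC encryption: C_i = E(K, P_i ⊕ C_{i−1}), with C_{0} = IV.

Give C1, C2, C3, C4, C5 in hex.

C1: P1 ⊕ 0x1 = 0x4; E(K, 0x4) = 0xD.
C2: P2 ⊕ 0xD = 0xD; E(K, 0xD) = 0x6.
C3: P3 ⊕ 0x6 = 0xA; E(K, 0xA) = 0x3.
C4: P4 ⊕ 0x3 = 0x3; E(K, 0x3) = 0xC.
C5: P5 ⊕ 0xC = 0xB; E(K, 0xB) = 0x4.

C1 = 0xD, C2 = 0x6, C3 = 0x3, C4 = 0xC, C5 = 0x4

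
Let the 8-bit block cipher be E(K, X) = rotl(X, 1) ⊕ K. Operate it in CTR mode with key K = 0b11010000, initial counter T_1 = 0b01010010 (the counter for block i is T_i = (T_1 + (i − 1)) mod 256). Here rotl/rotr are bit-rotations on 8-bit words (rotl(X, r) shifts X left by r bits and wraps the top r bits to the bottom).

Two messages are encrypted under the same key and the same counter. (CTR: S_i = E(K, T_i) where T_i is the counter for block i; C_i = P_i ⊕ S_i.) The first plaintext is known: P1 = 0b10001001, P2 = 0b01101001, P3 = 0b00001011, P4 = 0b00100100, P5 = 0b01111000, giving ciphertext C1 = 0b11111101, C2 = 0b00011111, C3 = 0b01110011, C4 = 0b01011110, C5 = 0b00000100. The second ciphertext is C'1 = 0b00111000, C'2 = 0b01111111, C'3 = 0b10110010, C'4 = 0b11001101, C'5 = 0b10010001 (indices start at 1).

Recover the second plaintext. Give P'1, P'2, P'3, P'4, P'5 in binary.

In CTR with a reused counter, both messages share the same keystream S_i, so C_i ⊕ C'_i = P_i ⊕ P'_i and thus P'_i = P_i ⊕ C_i ⊕ C'_i.
P'1: 0b10001001 ⊕ 0b11111101 ⊕ 0b00111000 = 0b01001100.
P'2: 0b01101001 ⊕ 0b00011111 ⊕ 0b01111111 = 0b00001001.
P'3: 0b00001011 ⊕ 0b01110011 ⊕ 0b10110010 = 0b11001010.
P'4: 0b00100100 ⊕ 0b01011110 ⊕ 0b11001101 = 0b10110111.
P'5: 0b01111000 ⊕ 0b00000100 ⊕ 0b10010001 = 0b11101101.

P'1 = 0b01001100, P'2 = 0b00001001, P'3 = 0b11001010, P'4 = 0b10110111, P'5 = 0b11101101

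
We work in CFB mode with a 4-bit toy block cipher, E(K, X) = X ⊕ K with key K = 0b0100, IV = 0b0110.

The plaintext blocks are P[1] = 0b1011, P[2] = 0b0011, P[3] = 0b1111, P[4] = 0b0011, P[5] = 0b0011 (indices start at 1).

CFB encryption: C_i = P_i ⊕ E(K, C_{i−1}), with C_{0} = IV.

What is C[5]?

C[5] = 0b0101

C[1]: E(K, 0b0110) = 0b0010; 0b1011 ⊕ 0b0010 = 0b1001.
C[2]: E(K, 0b1001) = 0b1101; 0b0011 ⊕ 0b1101 = 0b1110.
C[3]: E(K, 0b1110) = 0b1010; 0b1111 ⊕ 0b1010 = 0b0101.
C[4]: E(K, 0b0101) = 0b0001; 0b0011 ⊕ 0b0001 = 0b0010.
C[5]: E(K, 0b0010) = 0b0110; 0b0011 ⊕ 0b0110 = 0b0101.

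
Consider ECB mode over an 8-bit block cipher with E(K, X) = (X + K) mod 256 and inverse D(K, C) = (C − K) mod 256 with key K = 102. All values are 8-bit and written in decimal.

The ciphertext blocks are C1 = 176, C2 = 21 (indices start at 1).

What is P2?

ECB decryption: P_i = D(K, C_i).
P2: D(K, 21) = 175.

P2 = 175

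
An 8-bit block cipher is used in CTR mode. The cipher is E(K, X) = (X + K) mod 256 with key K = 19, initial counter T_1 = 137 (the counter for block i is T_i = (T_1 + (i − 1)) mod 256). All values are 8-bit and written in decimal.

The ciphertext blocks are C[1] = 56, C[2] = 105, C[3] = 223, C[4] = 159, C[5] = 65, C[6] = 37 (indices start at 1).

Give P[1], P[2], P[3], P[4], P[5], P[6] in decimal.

P[1] = 164, P[2] = 244, P[3] = 65, P[4] = 0, P[5] = 225, P[6] = 132

CTR decryption: S_i = E(K, T_i) where T_i is the counter for block i; P_i = C_i ⊕ S_i.
P[1]: T = 137, S = E(K, T) = 156; 56 ⊕ 156 = 164.
P[2]: T = 138, S = E(K, T) = 157; 105 ⊕ 157 = 244.
P[3]: T = 139, S = E(K, T) = 158; 223 ⊕ 158 = 65.
P[4]: T = 140, S = E(K, T) = 159; 159 ⊕ 159 = 0.
P[5]: T = 141, S = E(K, T) = 160; 65 ⊕ 160 = 225.
P[6]: T = 142, S = E(K, T) = 161; 37 ⊕ 161 = 132.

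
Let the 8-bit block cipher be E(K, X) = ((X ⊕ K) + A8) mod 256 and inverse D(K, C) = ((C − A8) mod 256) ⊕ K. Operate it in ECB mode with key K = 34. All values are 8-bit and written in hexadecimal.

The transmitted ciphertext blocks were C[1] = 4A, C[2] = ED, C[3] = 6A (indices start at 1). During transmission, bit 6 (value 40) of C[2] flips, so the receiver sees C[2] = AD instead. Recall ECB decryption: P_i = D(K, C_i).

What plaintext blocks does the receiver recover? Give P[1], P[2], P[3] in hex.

Only C[2] changed, to AD. In ECB, a change in C_i affects only P_i. Decrypting the received ciphertext:
P[1]: D(K, 4A) = 96.
P[2]: D(K, AD) = 31.
P[3]: D(K, 6A) = F6.
Blocks that differ from the original plaintext: P[2].

P[1] = 96, P[2] = 31, P[3] = F6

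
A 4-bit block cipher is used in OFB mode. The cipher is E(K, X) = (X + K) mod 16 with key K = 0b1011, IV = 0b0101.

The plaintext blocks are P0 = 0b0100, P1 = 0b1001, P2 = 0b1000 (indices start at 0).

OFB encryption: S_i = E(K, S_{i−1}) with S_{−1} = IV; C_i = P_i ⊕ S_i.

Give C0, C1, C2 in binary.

C0 = 0b0100, C1 = 0b0010, C2 = 0b1110

C0: S = E(K, 0b0101) = 0b0000; 0b0100 ⊕ 0b0000 = 0b0100.
C1: S = E(K, 0b0000) = 0b1011; 0b1001 ⊕ 0b1011 = 0b0010.
C2: S = E(K, 0b1011) = 0b0110; 0b1000 ⊕ 0b0110 = 0b1110.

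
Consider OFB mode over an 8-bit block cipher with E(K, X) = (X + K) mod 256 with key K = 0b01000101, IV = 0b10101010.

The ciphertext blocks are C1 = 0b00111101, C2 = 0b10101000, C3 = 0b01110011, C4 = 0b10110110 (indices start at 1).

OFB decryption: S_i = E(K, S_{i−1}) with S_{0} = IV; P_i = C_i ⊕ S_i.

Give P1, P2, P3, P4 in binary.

P1 = 0b11010010, P2 = 0b10011100, P3 = 0b00001010, P4 = 0b00001000

P1: S = E(K, 0b10101010) = 0b11101111; 0b00111101 ⊕ 0b11101111 = 0b11010010.
P2: S = E(K, 0b11101111) = 0b00110100; 0b10101000 ⊕ 0b00110100 = 0b10011100.
P3: S = E(K, 0b00110100) = 0b01111001; 0b01110011 ⊕ 0b01111001 = 0b00001010.
P4: S = E(K, 0b01111001) = 0b10111110; 0b10110110 ⊕ 0b10111110 = 0b00001000.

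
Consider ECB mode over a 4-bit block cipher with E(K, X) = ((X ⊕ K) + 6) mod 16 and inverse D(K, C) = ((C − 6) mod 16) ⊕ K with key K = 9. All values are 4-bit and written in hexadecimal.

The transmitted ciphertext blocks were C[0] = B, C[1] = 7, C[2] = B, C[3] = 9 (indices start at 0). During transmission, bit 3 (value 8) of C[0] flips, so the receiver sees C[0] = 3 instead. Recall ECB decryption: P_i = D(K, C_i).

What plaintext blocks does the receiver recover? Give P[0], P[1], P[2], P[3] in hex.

Only C[0] changed, to 3. In ECB, a change in C_i affects only P_i. Decrypting the received ciphertext:
P[0]: D(K, 3) = 4.
P[1]: D(K, 7) = 8.
P[2]: D(K, B) = C.
P[3]: D(K, 9) = A.
Blocks that differ from the original plaintext: P[0].

P[0] = 4, P[1] = 8, P[2] = C, P[3] = A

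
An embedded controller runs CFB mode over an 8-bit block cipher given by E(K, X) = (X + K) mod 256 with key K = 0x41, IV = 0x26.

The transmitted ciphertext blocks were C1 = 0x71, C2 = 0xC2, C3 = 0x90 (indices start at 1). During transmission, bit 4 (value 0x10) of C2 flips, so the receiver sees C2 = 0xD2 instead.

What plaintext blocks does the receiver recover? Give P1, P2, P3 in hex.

CFB decryption: P_i = C_i ⊕ E(K, C_{i−1}), with C_{0} = IV.
Only C2 changed, to 0xD2. In CFB, a change in C_i flips the same bit in P_i and garbles P_{i+1}. Decrypting the received ciphertext:
P1: E(K, 0x26) = 0x67; 0x71 ⊕ 0x67 = 0x16.
P2: E(K, 0x71) = 0xB2; 0xD2 ⊕ 0xB2 = 0x60.
P3: E(K, 0xD2) = 0x13; 0x90 ⊕ 0x13 = 0x83.
Blocks that differ from the original plaintext: P2, P3.

P1 = 0x16, P2 = 0x60, P3 = 0x83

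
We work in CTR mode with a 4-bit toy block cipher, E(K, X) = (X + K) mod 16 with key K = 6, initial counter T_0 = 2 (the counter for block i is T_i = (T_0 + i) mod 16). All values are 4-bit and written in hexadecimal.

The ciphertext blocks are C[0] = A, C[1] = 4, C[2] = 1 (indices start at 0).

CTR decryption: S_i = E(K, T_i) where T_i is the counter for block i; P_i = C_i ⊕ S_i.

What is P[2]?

P[2] = B

P[2]: T = 4, S = E(K, T) = A; 1 ⊕ A = B.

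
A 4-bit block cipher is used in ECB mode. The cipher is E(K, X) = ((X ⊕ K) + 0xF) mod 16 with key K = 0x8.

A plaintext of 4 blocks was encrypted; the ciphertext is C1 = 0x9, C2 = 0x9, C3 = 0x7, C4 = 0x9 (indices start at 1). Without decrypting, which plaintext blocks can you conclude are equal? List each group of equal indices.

ECB encrypts each block independently with the same key, so equal ciphertext blocks imply equal plaintext blocks.
C1 = C2 = C4 = 0x9, so P1 = P2 = P4.

P1 = P2 = P4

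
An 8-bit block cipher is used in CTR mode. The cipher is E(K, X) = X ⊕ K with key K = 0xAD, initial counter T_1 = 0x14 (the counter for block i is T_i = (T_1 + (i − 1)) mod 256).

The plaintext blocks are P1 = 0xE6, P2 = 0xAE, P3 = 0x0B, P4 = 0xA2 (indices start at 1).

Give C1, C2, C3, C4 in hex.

CTR encryption: S_i = E(K, T_i) where T_i is the counter for block i; C_i = P_i ⊕ S_i.
C1: T = 0x14, S = E(K, T) = 0xB9; 0xE6 ⊕ 0xB9 = 0x5F.
C2: T = 0x15, S = E(K, T) = 0xB8; 0xAE ⊕ 0xB8 = 0x16.
C3: T = 0x16, S = E(K, T) = 0xBB; 0x0B ⊕ 0xBB = 0xB0.
C4: T = 0x17, S = E(K, T) = 0xBA; 0xA2 ⊕ 0xBA = 0x18.

C1 = 0x5F, C2 = 0x16, C3 = 0xB0, C4 = 0x18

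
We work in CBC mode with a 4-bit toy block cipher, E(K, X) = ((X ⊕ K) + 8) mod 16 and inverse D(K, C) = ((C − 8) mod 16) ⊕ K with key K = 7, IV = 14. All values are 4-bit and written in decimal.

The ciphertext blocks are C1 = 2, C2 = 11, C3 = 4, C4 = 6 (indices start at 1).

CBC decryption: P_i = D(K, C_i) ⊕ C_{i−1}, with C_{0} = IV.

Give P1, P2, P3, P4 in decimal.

P1 = 3, P2 = 6, P3 = 0, P4 = 13

P1: D(K, 2) = 13; 13 ⊕ 14 = 3.
P2: D(K, 11) = 4; 4 ⊕ 2 = 6.
P3: D(K, 4) = 11; 11 ⊕ 11 = 0.
P4: D(K, 6) = 9; 9 ⊕ 4 = 13.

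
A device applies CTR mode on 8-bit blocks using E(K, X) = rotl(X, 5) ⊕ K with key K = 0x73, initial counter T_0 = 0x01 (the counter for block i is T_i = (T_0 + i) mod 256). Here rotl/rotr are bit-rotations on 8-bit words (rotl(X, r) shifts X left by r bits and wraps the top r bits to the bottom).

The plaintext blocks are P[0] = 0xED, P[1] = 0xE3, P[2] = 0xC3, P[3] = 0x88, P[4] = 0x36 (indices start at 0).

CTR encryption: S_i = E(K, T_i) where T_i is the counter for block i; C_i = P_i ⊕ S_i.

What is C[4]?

C[0]: T = 0x01, S = E(K, T) = 0x53; 0xED ⊕ 0x53 = 0xBE.
C[1]: T = 0x02, S = E(K, T) = 0x33; 0xE3 ⊕ 0x33 = 0xD0.
C[2]: T = 0x03, S = E(K, T) = 0x13; 0xC3 ⊕ 0x13 = 0xD0.
C[3]: T = 0x04, S = E(K, T) = 0xF3; 0x88 ⊕ 0xF3 = 0x7B.
C[4]: T = 0x05, S = E(K, T) = 0xD3; 0x36 ⊕ 0xD3 = 0xE5.

C[4] = 0xE5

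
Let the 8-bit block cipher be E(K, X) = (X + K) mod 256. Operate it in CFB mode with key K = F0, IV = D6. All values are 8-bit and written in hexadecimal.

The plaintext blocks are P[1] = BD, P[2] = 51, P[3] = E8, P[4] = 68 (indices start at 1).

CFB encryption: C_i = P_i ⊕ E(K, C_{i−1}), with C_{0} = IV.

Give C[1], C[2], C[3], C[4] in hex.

C[1] = 7B, C[2] = 3A, C[3] = C2, C[4] = DA

C[1]: E(K, D6) = C6; BD ⊕ C6 = 7B.
C[2]: E(K, 7B) = 6B; 51 ⊕ 6B = 3A.
C[3]: E(K, 3A) = 2A; E8 ⊕ 2A = C2.
C[4]: E(K, C2) = B2; 68 ⊕ B2 = DA.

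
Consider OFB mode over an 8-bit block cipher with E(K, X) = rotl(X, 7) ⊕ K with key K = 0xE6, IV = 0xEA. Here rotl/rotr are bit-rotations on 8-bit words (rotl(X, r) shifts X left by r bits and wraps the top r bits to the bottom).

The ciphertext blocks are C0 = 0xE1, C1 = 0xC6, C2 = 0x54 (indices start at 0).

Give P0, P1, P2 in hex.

P0 = 0x72, P1 = 0xE9, P2 = 0x25

OFB decryption: S_i = E(K, S_{i−1}) with S_{−1} = IV; P_i = C_i ⊕ S_i.
P0: S = E(K, 0xEA) = 0x93; 0xE1 ⊕ 0x93 = 0x72.
P1: S = E(K, 0x93) = 0x2F; 0xC6 ⊕ 0x2F = 0xE9.
P2: S = E(K, 0x2F) = 0x71; 0x54 ⊕ 0x71 = 0x25.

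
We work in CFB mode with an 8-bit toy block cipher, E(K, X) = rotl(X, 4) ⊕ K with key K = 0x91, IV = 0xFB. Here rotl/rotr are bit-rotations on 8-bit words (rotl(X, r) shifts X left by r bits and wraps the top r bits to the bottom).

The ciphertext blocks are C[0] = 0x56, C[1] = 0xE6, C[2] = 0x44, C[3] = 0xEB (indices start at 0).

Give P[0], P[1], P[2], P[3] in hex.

P[0] = 0x78, P[1] = 0x12, P[2] = 0xBB, P[3] = 0x3E

CFB decryption: P_i = C_i ⊕ E(K, C_{i−1}), with C_{−1} = IV.
P[0]: E(K, 0xFB) = 0x2E; 0x56 ⊕ 0x2E = 0x78.
P[1]: E(K, 0x56) = 0xF4; 0xE6 ⊕ 0xF4 = 0x12.
P[2]: E(K, 0xE6) = 0xFF; 0x44 ⊕ 0xFF = 0xBB.
P[3]: E(K, 0x44) = 0xD5; 0xEB ⊕ 0xD5 = 0x3E.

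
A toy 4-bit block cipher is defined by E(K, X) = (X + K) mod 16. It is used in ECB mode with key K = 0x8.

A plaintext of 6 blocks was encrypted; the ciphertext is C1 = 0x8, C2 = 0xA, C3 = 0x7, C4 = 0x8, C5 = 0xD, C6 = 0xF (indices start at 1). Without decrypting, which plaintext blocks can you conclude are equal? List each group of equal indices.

P1 = P4

ECB encrypts each block independently with the same key, so equal ciphertext blocks imply equal plaintext blocks.
C1 = C4 = 0x8, so P1 = P4.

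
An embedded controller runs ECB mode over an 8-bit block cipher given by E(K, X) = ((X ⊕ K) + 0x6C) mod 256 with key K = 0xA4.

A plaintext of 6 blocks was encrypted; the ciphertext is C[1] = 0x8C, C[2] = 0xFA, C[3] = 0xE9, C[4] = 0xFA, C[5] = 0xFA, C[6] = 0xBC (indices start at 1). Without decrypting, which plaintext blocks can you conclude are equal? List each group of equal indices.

ECB encrypts each block independently with the same key, so equal ciphertext blocks imply equal plaintext blocks.
C[2] = C[4] = C[5] = 0xFA, so P[2] = P[4] = P[5].

P[2] = P[4] = P[5]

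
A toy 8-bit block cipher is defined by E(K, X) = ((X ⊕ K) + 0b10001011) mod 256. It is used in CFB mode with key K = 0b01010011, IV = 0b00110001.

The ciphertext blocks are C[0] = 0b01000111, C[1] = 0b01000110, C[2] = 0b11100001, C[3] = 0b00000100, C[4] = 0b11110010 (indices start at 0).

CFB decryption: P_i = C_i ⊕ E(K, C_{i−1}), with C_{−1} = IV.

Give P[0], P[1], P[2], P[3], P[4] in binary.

P[0]: E(K, 0b00110001) = 0b11101101; 0b01000111 ⊕ 0b11101101 = 0b10101010.
P[1]: E(K, 0b01000111) = 0b10011111; 0b01000110 ⊕ 0b10011111 = 0b11011001.
P[2]: E(K, 0b01000110) = 0b10100000; 0b11100001 ⊕ 0b10100000 = 0b01000001.
P[3]: E(K, 0b11100001) = 0b00111101; 0b00000100 ⊕ 0b00111101 = 0b00111001.
P[4]: E(K, 0b00000100) = 0b11100010; 0b11110010 ⊕ 0b11100010 = 0b00010000.

P[0] = 0b10101010, P[1] = 0b11011001, P[2] = 0b01000001, P[3] = 0b00111001, P[4] = 0b00010000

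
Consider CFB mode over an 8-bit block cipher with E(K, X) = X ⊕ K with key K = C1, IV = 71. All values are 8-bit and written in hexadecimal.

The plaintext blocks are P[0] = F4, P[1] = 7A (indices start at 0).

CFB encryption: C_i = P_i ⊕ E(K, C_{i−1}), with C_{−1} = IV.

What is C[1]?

C[1] = FF

C[0]: E(K, 71) = B0; F4 ⊕ B0 = 44.
C[1]: E(K, 44) = 85; 7A ⊕ 85 = FF.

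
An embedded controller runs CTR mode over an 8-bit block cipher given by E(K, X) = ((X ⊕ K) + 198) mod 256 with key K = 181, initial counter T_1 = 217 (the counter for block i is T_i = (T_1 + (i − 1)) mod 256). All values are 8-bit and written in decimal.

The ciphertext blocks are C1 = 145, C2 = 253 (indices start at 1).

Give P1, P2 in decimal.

P1 = 163, P2 = 200

CTR decryption: S_i = E(K, T_i) where T_i is the counter for block i; P_i = C_i ⊕ S_i.
P1: T = 217, S = E(K, T) = 50; 145 ⊕ 50 = 163.
P2: T = 218, S = E(K, T) = 53; 253 ⊕ 53 = 200.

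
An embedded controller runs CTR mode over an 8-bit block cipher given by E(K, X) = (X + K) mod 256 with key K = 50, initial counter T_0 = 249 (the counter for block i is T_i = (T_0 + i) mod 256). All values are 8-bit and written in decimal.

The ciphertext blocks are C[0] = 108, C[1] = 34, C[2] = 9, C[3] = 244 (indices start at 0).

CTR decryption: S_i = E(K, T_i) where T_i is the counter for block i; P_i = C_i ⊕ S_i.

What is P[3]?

P[3] = 218

P[3]: T = 252, S = E(K, T) = 46; 244 ⊕ 46 = 218.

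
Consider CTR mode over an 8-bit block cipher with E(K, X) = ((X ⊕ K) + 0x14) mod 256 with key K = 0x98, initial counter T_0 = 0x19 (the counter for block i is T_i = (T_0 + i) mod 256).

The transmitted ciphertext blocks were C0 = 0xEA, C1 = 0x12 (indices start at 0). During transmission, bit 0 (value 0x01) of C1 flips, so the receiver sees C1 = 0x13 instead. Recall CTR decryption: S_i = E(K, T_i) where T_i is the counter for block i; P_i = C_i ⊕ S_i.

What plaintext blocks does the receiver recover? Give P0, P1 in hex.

P0 = 0x7F, P1 = 0x85

Only C1 changed, to 0x13. In CTR, a change in C_i flips the same bit in P_i only; the keystream is unaffected. Decrypting the received ciphertext:
P0: T = 0x19, S = E(K, T) = 0x95; 0xEA ⊕ 0x95 = 0x7F.
P1: T = 0x1A, S = E(K, T) = 0x96; 0x13 ⊕ 0x96 = 0x85.
Blocks that differ from the original plaintext: P1.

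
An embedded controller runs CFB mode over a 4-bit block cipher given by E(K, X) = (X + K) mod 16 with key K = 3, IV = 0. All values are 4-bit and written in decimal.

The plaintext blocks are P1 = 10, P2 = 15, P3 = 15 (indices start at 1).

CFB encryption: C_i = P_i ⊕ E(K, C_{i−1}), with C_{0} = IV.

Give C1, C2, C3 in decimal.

C1 = 9, C2 = 3, C3 = 9

C1: E(K, 0) = 3; 10 ⊕ 3 = 9.
C2: E(K, 9) = 12; 15 ⊕ 12 = 3.
C3: E(K, 3) = 6; 15 ⊕ 6 = 9.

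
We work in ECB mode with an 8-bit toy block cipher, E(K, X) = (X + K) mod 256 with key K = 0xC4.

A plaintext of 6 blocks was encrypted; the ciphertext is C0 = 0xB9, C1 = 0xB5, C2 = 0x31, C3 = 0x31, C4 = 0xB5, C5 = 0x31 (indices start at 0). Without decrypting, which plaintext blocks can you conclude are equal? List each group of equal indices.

ECB encrypts each block independently with the same key, so equal ciphertext blocks imply equal plaintext blocks.
C1 = C4 = 0xB5, so P1 = P4.
C2 = C3 = C5 = 0x31, so P2 = P3 = P5.

P1 = P4; P2 = P3 = P5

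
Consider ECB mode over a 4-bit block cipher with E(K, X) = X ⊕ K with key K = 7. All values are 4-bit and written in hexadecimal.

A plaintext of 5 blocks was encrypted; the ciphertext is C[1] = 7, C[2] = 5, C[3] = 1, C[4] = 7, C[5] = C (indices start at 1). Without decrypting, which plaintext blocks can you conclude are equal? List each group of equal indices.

ECB encrypts each block independently with the same key, so equal ciphertext blocks imply equal plaintext blocks.
C[1] = C[4] = 7, so P[1] = P[4].

P[1] = P[4]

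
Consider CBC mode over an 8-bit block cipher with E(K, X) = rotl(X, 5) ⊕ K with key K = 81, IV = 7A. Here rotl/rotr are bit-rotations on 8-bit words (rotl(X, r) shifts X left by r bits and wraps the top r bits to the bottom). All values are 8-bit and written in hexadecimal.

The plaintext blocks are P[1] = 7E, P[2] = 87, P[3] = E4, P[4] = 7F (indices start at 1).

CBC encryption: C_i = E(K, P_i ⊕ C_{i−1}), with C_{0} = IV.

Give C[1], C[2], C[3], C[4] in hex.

C[1]: P[1] ⊕ 7A = 04; E(K, 04) = 01.
C[2]: P[2] ⊕ 01 = 86; E(K, 86) = 51.
C[3]: P[3] ⊕ 51 = B5; E(K, B5) = 37.
C[4]: P[4] ⊕ 37 = 48; E(K, 48) = 88.

C[1] = 01, C[2] = 51, C[3] = 37, C[4] = 88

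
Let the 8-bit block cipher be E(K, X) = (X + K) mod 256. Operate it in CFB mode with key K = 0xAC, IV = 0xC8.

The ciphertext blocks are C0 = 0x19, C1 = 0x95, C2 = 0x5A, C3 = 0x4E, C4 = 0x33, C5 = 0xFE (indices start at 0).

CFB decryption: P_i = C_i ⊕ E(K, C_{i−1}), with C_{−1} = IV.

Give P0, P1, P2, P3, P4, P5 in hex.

P0: E(K, 0xC8) = 0x74; 0x19 ⊕ 0x74 = 0x6D.
P1: E(K, 0x19) = 0xC5; 0x95 ⊕ 0xC5 = 0x50.
P2: E(K, 0x95) = 0x41; 0x5A ⊕ 0x41 = 0x1B.
P3: E(K, 0x5A) = 0x06; 0x4E ⊕ 0x06 = 0x48.
P4: E(K, 0x4E) = 0xFA; 0x33 ⊕ 0xFA = 0xC9.
P5: E(K, 0x33) = 0xDF; 0xFE ⊕ 0xDF = 0x21.

P0 = 0x6D, P1 = 0x50, P2 = 0x1B, P3 = 0x48, P4 = 0xC9, P5 = 0x21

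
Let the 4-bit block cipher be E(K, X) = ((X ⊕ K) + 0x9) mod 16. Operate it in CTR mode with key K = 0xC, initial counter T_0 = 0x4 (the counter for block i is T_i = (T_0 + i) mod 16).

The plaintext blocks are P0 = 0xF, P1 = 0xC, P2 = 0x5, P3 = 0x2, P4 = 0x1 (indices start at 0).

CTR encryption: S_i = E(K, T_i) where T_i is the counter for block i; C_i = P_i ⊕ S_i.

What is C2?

C0: T = 0x4, S = E(K, T) = 0x1; 0xF ⊕ 0x1 = 0xE.
C1: T = 0x5, S = E(K, T) = 0x2; 0xC ⊕ 0x2 = 0xE.
C2: T = 0x6, S = E(K, T) = 0x3; 0x5 ⊕ 0x3 = 0x6.

C2 = 0x6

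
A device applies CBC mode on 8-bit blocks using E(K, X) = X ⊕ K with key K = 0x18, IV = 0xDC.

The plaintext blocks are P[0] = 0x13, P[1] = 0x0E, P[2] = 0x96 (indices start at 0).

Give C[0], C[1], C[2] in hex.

C[0] = 0xD7, C[1] = 0xC1, C[2] = 0x4F

CBC encryption: C_i = E(K, P_i ⊕ C_{i−1}), with C_{−1} = IV.
C[0]: P[0] ⊕ 0xDC = 0xCF; E(K, 0xCF) = 0xD7.
C[1]: P[1] ⊕ 0xD7 = 0xD9; E(K, 0xD9) = 0xC1.
C[2]: P[2] ⊕ 0xC1 = 0x57; E(K, 0x57) = 0x4F.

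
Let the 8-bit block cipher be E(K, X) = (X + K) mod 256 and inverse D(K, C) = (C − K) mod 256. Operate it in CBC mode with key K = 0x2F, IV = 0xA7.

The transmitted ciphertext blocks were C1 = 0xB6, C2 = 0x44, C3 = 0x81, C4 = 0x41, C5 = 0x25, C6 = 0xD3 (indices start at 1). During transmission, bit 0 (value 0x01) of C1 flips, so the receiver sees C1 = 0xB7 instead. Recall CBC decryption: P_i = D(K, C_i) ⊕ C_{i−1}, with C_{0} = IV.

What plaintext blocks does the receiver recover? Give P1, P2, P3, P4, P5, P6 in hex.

P1 = 0x2F, P2 = 0xA2, P3 = 0x16, P4 = 0x93, P5 = 0xB7, P6 = 0x81

Only C1 changed, to 0xB7. In CBC, a change in C_i garbles P_i and flips the same bit in P_{i+1}. Decrypting the received ciphertext:
P1: D(K, 0xB7) = 0x88; 0x88 ⊕ 0xA7 = 0x2F.
P2: D(K, 0x44) = 0x15; 0x15 ⊕ 0xB7 = 0xA2.
P3: D(K, 0x81) = 0x52; 0x52 ⊕ 0x44 = 0x16.
P4: D(K, 0x41) = 0x12; 0x12 ⊕ 0x81 = 0x93.
P5: D(K, 0x25) = 0xF6; 0xF6 ⊕ 0x41 = 0xB7.
P6: D(K, 0xD3) = 0xA4; 0xA4 ⊕ 0x25 = 0x81.
Blocks that differ from the original plaintext: P1, P2.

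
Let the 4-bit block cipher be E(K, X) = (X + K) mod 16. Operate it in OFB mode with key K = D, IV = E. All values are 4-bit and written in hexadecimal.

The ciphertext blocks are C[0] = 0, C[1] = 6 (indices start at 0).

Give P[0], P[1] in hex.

OFB decryption: S_i = E(K, S_{i−1}) with S_{−1} = IV; P_i = C_i ⊕ S_i.
P[0]: S = E(K, E) = B; 0 ⊕ B = B.
P[1]: S = E(K, B) = 8; 6 ⊕ 8 = E.

P[0] = B, P[1] = E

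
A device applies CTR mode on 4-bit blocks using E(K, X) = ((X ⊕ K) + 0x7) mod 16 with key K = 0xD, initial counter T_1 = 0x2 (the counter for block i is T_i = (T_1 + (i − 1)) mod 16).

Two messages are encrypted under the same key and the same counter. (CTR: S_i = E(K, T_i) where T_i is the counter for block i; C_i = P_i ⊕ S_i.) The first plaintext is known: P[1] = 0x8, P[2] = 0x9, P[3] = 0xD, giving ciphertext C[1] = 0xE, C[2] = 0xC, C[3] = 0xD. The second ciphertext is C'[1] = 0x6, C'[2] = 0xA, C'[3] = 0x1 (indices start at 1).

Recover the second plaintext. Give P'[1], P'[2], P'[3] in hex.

P'[1] = 0x0, P'[2] = 0xF, P'[3] = 0x1

In CTR with a reused counter, both messages share the same keystream S_i, so C_i ⊕ C'_i = P_i ⊕ P'_i and thus P'_i = P_i ⊕ C_i ⊕ C'_i.
P'[1]: 0x8 ⊕ 0xE ⊕ 0x6 = 0x0.
P'[2]: 0x9 ⊕ 0xC ⊕ 0xA = 0xF.
P'[3]: 0xD ⊕ 0xD ⊕ 0x1 = 0x1.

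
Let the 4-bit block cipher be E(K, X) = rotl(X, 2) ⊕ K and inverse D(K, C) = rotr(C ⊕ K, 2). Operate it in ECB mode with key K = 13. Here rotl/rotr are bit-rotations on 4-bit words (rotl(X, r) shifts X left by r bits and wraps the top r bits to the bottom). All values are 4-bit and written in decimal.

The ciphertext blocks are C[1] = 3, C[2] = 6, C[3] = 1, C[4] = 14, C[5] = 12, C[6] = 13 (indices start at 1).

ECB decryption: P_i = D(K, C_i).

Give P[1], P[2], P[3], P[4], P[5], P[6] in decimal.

P[1] = 11, P[2] = 14, P[3] = 3, P[4] = 12, P[5] = 4, P[6] = 0

P[1]: D(K, 3) = 11.
P[2]: D(K, 6) = 14.
P[3]: D(K, 1) = 3.
P[4]: D(K, 14) = 12.
P[5]: D(K, 12) = 4.
P[6]: D(K, 13) = 0.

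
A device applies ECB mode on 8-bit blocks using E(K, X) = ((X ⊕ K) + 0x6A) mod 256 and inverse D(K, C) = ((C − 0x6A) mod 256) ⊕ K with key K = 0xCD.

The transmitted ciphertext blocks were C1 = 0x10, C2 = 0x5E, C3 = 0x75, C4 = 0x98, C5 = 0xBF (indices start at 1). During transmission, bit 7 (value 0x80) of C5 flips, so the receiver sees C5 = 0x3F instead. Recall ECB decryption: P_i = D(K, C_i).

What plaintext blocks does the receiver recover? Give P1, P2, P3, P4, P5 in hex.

Only C5 changed, to 0x3F. In ECB, a change in C_i affects only P_i. Decrypting the received ciphertext:
P1: D(K, 0x10) = 0x6B.
P2: D(K, 0x5E) = 0x39.
P3: D(K, 0x75) = 0xC6.
P4: D(K, 0x98) = 0xE3.
P5: D(K, 0x3F) = 0x18.
Blocks that differ from the original plaintext: P5.

P1 = 0x6B, P2 = 0x39, P3 = 0xC6, P4 = 0xE3, P5 = 0x18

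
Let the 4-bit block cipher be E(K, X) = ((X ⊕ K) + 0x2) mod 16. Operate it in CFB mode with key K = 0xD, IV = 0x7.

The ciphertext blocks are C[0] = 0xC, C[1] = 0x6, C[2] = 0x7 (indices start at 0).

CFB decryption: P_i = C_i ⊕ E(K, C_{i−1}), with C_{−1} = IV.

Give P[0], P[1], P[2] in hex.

P[0]: E(K, 0x7) = 0xC; 0xC ⊕ 0xC = 0x0.
P[1]: E(K, 0xC) = 0x3; 0x6 ⊕ 0x3 = 0x5.
P[2]: E(K, 0x6) = 0xD; 0x7 ⊕ 0xD = 0xA.

P[0] = 0x0, P[1] = 0x5, P[2] = 0xA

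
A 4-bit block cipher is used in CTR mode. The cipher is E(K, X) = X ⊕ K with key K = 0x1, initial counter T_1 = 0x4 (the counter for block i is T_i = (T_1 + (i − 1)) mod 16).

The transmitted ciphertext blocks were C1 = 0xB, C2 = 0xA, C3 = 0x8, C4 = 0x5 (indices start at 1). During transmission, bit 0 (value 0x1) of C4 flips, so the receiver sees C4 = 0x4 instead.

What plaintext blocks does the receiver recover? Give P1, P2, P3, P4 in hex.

P1 = 0xE, P2 = 0xE, P3 = 0xF, P4 = 0x2

CTR decryption: S_i = E(K, T_i) where T_i is the counter for block i; P_i = C_i ⊕ S_i.
Only C4 changed, to 0x4. In CTR, a change in C_i flips the same bit in P_i only; the keystream is unaffected. Decrypting the received ciphertext:
P1: T = 0x4, S = E(K, T) = 0x5; 0xB ⊕ 0x5 = 0xE.
P2: T = 0x5, S = E(K, T) = 0x4; 0xA ⊕ 0x4 = 0xE.
P3: T = 0x6, S = E(K, T) = 0x7; 0x8 ⊕ 0x7 = 0xF.
P4: T = 0x7, S = E(K, T) = 0x6; 0x4 ⊕ 0x6 = 0x2.
Blocks that differ from the original plaintext: P4.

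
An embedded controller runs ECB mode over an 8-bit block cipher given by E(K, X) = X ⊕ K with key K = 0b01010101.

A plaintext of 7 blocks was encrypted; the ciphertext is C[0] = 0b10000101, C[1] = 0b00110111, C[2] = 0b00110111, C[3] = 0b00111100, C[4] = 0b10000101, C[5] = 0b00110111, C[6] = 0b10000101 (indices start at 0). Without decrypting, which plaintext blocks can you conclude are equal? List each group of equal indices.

P[0] = P[4] = P[6]; P[1] = P[2] = P[5]

ECB encrypts each block independently with the same key, so equal ciphertext blocks imply equal plaintext blocks.
C[0] = C[4] = C[6] = 0b10000101, so P[0] = P[4] = P[6].
C[1] = C[2] = C[5] = 0b00110111, so P[1] = P[2] = P[5].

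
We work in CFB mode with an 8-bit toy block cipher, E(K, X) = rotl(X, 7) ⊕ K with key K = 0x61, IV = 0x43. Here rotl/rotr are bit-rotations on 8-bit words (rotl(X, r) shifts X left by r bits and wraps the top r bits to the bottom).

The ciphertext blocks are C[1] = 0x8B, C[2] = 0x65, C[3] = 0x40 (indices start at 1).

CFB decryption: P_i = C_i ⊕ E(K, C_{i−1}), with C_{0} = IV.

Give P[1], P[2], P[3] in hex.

P[1]: E(K, 0x43) = 0xC0; 0x8B ⊕ 0xC0 = 0x4B.
P[2]: E(K, 0x8B) = 0xA4; 0x65 ⊕ 0xA4 = 0xC1.
P[3]: E(K, 0x65) = 0xD3; 0x40 ⊕ 0xD3 = 0x93.

P[1] = 0x4B, P[2] = 0xC1, P[3] = 0x93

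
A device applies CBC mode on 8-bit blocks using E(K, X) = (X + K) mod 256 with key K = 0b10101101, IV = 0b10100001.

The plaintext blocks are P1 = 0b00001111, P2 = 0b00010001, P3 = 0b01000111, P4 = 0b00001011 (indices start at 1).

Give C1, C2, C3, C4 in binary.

C1 = 0b01011011, C2 = 0b11110111, C3 = 0b01011101, C4 = 0b00000011

CBC encryption: C_i = E(K, P_i ⊕ C_{i−1}), with C_{0} = IV.
C1: P1 ⊕ 0b10100001 = 0b10101110; E(K, 0b10101110) = 0b01011011.
C2: P2 ⊕ 0b01011011 = 0b01001010; E(K, 0b01001010) = 0b11110111.
C3: P3 ⊕ 0b11110111 = 0b10110000; E(K, 0b10110000) = 0b01011101.
C4: P4 ⊕ 0b01011101 = 0b01010110; E(K, 0b01010110) = 0b00000011.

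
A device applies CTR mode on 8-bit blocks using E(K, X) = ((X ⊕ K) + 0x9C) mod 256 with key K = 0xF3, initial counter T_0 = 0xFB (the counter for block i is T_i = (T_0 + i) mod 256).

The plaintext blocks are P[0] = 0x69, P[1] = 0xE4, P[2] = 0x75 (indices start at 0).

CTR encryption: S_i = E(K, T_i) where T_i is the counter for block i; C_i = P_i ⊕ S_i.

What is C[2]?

C[0]: T = 0xFB, S = E(K, T) = 0xA4; 0x69 ⊕ 0xA4 = 0xCD.
C[1]: T = 0xFC, S = E(K, T) = 0xAB; 0xE4 ⊕ 0xAB = 0x4F.
C[2]: T = 0xFD, S = E(K, T) = 0xAA; 0x75 ⊕ 0xAA = 0xDF.

C[2] = 0xDF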